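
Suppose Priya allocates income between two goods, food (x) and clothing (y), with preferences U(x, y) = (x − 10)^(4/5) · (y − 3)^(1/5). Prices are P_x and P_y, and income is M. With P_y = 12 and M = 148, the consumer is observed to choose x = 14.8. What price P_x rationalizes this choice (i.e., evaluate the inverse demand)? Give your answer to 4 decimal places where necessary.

Let x' = x−10, y' = y−3. MRS = 4·y'/x' = P_x/P_y.
After buying the subsistence bundle (10, 3), a share 0.8 of the remaining income goes to x: x* = 10 + 0.8·(M − 10P_x − 3P_y)/P_x.
Set x* = 14.8 in the demand function and solve for P_x: P_x = 7.

P_x = 7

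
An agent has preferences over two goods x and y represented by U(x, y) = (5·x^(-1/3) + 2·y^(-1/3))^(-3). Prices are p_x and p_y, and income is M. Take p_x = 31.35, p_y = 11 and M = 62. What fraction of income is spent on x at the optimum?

share on x = 0.7209

With the ratio pinned down, the budget gives x* = M/(p_x + p_y·(y/x)) and y* = (y/x)·x*.
Numerically y/x = 1.103262, so x* = 62/(31.35 + 11·1.103262) = 1.4258 and y* = 1.103262·1.4258 = 1.573.
Expenditure on x: 31.35·1.4258 = 44.6973; share = 0.7209.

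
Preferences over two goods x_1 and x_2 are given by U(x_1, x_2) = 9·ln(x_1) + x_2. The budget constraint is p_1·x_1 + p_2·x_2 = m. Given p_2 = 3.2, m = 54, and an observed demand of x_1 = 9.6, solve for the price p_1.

MU_x_1 = 9/x_1, MU_x_2 = 1. Tangency: 9/x_1 = p_1/p_2.
So x_1*(p_1,p_2) = 9·p_2/p_1, independent of income; and x_2* = (m − 9·p_2)/p_2.
Set x_1* = 9.6 in the demand function and solve for p_1: p_1 = 3.

p_1 = 3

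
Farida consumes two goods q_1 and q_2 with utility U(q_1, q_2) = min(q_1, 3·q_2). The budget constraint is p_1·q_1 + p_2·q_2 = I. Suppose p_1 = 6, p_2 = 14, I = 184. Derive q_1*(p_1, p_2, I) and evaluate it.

Leontief preferences: the optimum is at the kink where q_1/3 = q_2/1, i.e. q_2 = (1/3)·q_1.
Budget: p_1·q_1 + p_2·(1/3)·q_1 = I, so (3·p_1 + p_2)·q_1 = 3·I.
Demand: q_1*(p_1,p_2,I) = 3·I/(3·p_1 + p_2), q_2* = I/(3·p_1 + p_2).
Here 3·6 + 14 = 32, giving q_1* = 17.25.

q_1* = 17.25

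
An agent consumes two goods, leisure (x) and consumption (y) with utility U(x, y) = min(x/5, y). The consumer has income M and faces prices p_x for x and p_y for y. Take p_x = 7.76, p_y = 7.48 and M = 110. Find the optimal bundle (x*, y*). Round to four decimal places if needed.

Leontief preferences: the optimum is at the kink where x/5 = y/1, i.e. y = (1/5)·x.
Budget: p_x·x + p_y·(1/5)·x = M, so (5·p_x + p_y)·x = 5·M.
Demand: x*(p_x,p_y,M) = 5·M/(5·p_x + p_y), y* = M/(5·p_x + p_y).
Here 5·7.76 + 7.48 = 46.28, giving x* = 11.8842 and y* = 2.3768.

x* = 11.8842, y* = 2.3768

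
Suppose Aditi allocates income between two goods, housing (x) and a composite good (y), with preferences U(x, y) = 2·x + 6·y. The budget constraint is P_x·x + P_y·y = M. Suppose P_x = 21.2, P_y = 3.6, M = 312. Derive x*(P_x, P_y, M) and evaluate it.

Perfect substitutes: compare marginal utility per dollar. 2/P_x vs 6/P_y → 0.0943 vs 1.6667.
y gives more utility per dollar, so spend all income on y: y* = M/P_y, x* = 0.
Numerically: x* = 0, y* = 86.6667.

x* = 0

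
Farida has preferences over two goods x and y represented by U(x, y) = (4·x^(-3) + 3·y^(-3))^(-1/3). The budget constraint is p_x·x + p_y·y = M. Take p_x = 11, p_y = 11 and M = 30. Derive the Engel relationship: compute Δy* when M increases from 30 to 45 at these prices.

Δy* = 0.6573

MU_x ∝ 4·x^(-4), MU_y ∝ 3·y^(-4), so MRS = (4/3)·(y/x)^(4) = p_x/p_y.
Hence y/x = ((3/4)·p_x/p_y)^(1/(4)), i.e. raised to the 0.25 power.
Substitute y = (y/x)·x into the budget: x* = M/(p_x + p_y·(y/x)).
Numerically y/x = 0.930605, so x* = 30/(11 + 11·0.930605) = 1.4127 and y* = 0.930605·1.4127 = 1.3146.
At M' = 45: y* = 1.9719. Change: 1.9719 − 1.3146 = 0.6573.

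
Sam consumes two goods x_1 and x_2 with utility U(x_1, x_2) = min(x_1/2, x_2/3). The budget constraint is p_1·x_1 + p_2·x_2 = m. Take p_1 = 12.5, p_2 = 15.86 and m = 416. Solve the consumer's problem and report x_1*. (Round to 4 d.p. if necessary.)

x_1* = 11.4632

Leontief preferences: the optimum is at the kink where x_1/2 = x_2/3, i.e. x_2 = (3/2)·x_1.
Budget: p_1·x_1 + p_2·(3/2)·x_1 = m, so (2·p_1 + 3·p_2)·x_1 = 2·m.
Demand: x_1*(p_1,p_2,m) = 2·m/(2·p_1 + 3·p_2), x_2* = 3·m/(2·p_1 + 3·p_2).
Here 2·12.5 + 3·15.86 = 72.58, giving x_1* = 11.4632.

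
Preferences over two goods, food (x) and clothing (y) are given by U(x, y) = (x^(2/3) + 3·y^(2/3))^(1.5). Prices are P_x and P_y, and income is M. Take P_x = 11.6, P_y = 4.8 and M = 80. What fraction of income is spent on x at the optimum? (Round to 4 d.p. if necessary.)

MRS = MU_x/MU_y = (1/3)·(y/x)^(1/3). Set equal to P_x/P_y.
Solve for the ratio: y/x = [3·P_x/P_y]^(3).
Substitute y = (y/x)·x into the budget: x* = M/(P_x + P_y·(y/x)).
Numerically y/x = 381.078125, so x* = 80/(11.6 + 4.8·381.078125) = 0.0435 and y* = 381.078125·0.0435 = 16.5616.
Expenditure on x: 11.6·0.0435 = 0.5041; share = 0.0063.

share on x = 0.0063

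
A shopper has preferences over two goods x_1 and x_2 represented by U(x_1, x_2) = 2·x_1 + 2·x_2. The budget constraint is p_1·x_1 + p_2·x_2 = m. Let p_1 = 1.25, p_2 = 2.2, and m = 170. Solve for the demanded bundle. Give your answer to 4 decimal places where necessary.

Linear utility — the consumer picks whichever good has higher MU/price: 2/1.25 = 1.6 vs 2/2.2 = 0.9091.
x_1 gives more utility per dollar, so spend all income on x_1: x_1* = m/p_1, x_2* = 0.
Numerically: x_1* = 136, x_2* = 0.

x_1* = 136, x_2* = 0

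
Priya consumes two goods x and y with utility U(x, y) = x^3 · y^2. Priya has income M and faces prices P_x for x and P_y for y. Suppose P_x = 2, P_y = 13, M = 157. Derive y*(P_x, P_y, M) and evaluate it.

y* = 4.8308

Tangency: MRS = (3/2)·y/x = P_x/P_y.
Rearranging, P_y·y = (2/3)·P_x·x. Substituting into the budget gives P_x·x·(1 + (2/3)) = M.
Demand: x*(P_x,P_y,M) = 0.6·M/P_x and y* = 0.4·M/P_y.
At P_x=2, P_y=13, M=157: y* = 0.4·157/13 = 4.8308.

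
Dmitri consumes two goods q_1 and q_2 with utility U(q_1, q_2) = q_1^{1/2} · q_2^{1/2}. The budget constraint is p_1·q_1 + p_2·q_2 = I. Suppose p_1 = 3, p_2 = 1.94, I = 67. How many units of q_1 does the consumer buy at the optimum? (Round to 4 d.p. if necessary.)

Demand: q_1*(p_1,p_2,I) = 0.5·I/p_1 and q_2* = 0.5·I/p_2.
At p_1=3, p_2=1.94, I=67: q_1* = 0.5·67/3 = 11.1667.

q_1* = 11.1667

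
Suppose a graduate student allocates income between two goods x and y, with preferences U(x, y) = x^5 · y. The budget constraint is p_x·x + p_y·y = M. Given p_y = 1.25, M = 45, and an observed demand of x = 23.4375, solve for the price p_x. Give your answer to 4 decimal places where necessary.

MU_x/MU_y = (5·y)/(x); tangency sets this equal to p_x/p_y.
Rearranging, p_y·y = (1/5)·p_x·x. Substituting into the budget gives p_x·x·(1 + (1/5)) = M.
Demand: x*(p_x,p_y,M) = 5/6·M/p_x and y* = 1/6·M/p_y.
Set x* = 23.4375 in the demand function and solve for p_x: p_x = 1.6.

p_x = 1.6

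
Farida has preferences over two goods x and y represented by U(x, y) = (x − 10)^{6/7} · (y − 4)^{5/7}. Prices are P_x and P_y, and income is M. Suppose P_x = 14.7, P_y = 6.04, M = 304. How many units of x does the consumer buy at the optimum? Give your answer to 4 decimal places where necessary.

x* = 14.9291

MRS = (6/5)·(y−4)/(x−10). Tangency with P_x/P_y gives y−4 = (5/6)·(P_x/P_y)·(x−10).
After buying the subsistence bundle (10, 4), a share 6/11 of the remaining income goes to x: x* = 10 + 6/11·(M − 10P_x − 4P_y)/P_x.
Discretionary income = 304 − 10·14.7 − 4·6.04 = 132.84; x* = 10 + 6/11·132.84/14.7 = 14.9291.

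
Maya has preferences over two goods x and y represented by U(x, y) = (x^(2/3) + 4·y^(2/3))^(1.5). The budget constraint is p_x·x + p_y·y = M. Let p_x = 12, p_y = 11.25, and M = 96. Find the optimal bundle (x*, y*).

x* = 0.1084, y* = 8.4177

MU_x ∝ x^(-1/3), MU_y ∝ 4·y^(-1/3), so MRS = (1/4)·(y/x)^(1/3) = p_x/p_y.
Solve for the ratio: y/x = [4·p_x/p_y]^(3).
Substitute y = (y/x)·x into the budget: x* = M/(p_x + p_y·(y/x)).
Numerically y/x = 77.672296, so x* = 96/(12 + 11.25·77.672296) = 0.1084 and y* = 77.672296·0.1084 = 8.4177.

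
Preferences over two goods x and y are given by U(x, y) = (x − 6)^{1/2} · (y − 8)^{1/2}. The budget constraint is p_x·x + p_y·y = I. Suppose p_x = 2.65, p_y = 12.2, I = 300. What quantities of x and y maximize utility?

x* = 41.1887, y* = 15.6434

Let x' = x−6, y' = y−8. MRS = y'/x' = p_x/p_y.
Substituting into the budget: x* = 6 + 0.5·(I − 6·p_x − 8·p_y)/p_x, and y* = 8 + 0.5·(…)/p_y.
Discretionary income = 300 − 6·2.65 − 8·12.2 = 186.5; x* = 6 + 0.5·186.5/2.65 = 41.1887; y* = 8 + 0.5·186.5/12.2 = 15.6434.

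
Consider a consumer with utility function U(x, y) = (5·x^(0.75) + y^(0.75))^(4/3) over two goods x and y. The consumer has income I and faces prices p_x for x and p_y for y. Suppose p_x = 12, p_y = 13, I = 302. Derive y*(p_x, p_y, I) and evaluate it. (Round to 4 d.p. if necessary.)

MU_x ∝ 5·x^(-0.25), MU_y ∝ y^(-0.25), so MRS = 5·(y/x)^(0.25) = p_x/p_y.
Solve for the ratio: y/x = [(1/5)·p_x/p_y]^(4).
Substitute y = (y/x)·x into the budget: x* = I/(p_x + p_y·(y/x)).
Numerically y/x = 0.001162, so x* = 302/(12 + 13·0.001162) = 25.135 and y* = 0.001162·25.135 = 0.0292.

y* = 0.0292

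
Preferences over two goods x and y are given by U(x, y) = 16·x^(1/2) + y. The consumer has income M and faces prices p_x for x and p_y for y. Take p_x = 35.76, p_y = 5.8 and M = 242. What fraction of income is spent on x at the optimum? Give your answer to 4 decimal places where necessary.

Thus x* = (8·p_y/p_x)² — independent of M — with the rest of income spent on y.
Plugging in: x* = (8·5.8/35.76)² = 1.6836, y* = 31.3438.
Expenditure on x: 35.76·1.6836 = 60.2058; share = 0.2488.

share on x = 0.2488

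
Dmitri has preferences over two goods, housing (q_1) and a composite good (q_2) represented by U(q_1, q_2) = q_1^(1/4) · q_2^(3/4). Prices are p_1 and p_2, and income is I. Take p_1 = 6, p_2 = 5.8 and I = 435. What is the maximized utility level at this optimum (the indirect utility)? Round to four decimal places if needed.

V = 42.38

The MRS is (1/3)·q_2/q_1. Set MRS = p_1/p_2.
Rearranging, p_2·q_2 = 3·p_1·q_1. Substituting into the budget gives p_1·q_1·(1 + 3) = I.
Demand: q_1*(p_1,p_2,I) = 0.25·I/p_1 and q_2* = 0.75·I/p_2.
At p_1=6, p_2=5.8, I=435: q_1* = 0.25·435/6 = 18.125, q_2* = 56.25.
Utility at the optimum: U(18.125, 56.25) = 42.38.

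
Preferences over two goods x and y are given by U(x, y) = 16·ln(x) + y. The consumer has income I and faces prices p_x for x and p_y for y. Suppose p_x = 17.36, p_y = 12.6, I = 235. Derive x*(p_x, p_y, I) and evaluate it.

x* = 11.6129

Set MRS = p_x/p_y: (16/x)/1 = p_x/p_y.
So x*(p_x,p_y) = 16·p_y/p_x, independent of income; and y* = (I − 16·p_y)/p_y.
At the given prices: x* = 16·12.6/17.36 = 11.6129.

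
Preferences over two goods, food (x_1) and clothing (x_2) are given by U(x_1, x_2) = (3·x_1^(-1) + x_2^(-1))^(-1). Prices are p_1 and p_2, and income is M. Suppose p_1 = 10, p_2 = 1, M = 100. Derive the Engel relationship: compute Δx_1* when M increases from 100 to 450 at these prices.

Substitute x_2 = (x_2/x_1)·x_1 into the budget: x_1* = M/(p_1 + p_2·(x_2/x_1)).
Numerically x_2/x_1 = 1.825742, so x_1* = 100/(10 + 1·1.825742) = 8.4561.
At M' = 450: x_1* = 38.0526. Change: 38.0526 − 8.4561 = 29.5965.

Δx_1* = 29.5965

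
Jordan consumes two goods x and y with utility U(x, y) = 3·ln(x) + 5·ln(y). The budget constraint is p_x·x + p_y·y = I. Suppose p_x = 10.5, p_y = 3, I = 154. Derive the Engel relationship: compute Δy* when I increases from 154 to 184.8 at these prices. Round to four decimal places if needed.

Δy* = 6.4167

The MRS is (3/5)·y/x. Set MRS = p_x/p_y.
So 3·p_y·y = 5·p_x·x; combined with the budget, a share 0.375 of income goes to x.
Demand: x*(p_x,p_y,I) = 0.375·I/p_x and y* = 0.625·I/p_y.
At p_x=10.5, p_y=3, I=154: y* = 0.625·154/3 = 32.0833.
At I' = 184.8: y* = 38.5. Change: 38.5 − 32.0833 = 6.4167.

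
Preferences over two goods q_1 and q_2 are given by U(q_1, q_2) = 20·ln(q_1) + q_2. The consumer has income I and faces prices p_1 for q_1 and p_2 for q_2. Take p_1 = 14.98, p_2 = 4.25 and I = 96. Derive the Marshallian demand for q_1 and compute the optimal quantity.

q_1* = 5.6742

Set MRS = p_1/p_2: (20/q_1)/1 = p_1/p_2.
So q_1*(p_1,p_2) = 20·p_2/p_1, independent of income; and q_2* = (I − 20·p_2)/p_2.
At the given prices: q_1* = 20·4.25/14.98 = 5.6742.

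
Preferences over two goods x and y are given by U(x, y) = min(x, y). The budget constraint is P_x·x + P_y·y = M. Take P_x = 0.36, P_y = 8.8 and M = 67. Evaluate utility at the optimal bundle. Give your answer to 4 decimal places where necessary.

V = 7.3144

With perfect complements, no substitution: consume in ratio x:y = 1:1.
Budget: P_x·x + P_y·x = M, so (P_x + P_y)·x = M.
Demand: x*(P_x,P_y,M) = M/(P_x + P_y), y* = M/(P_x + P_y).
Here 0.36 + 8.8 = 9.16, giving x* = 7.3144 and y* = 7.3144.
Utility at the optimum: U(7.3144, 7.3144) = 7.3144.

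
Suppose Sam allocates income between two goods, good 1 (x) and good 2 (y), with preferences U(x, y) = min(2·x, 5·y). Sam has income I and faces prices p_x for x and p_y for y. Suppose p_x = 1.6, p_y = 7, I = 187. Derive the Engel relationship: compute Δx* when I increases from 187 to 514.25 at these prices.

Δx* = 74.375

Leontief preferences: the optimum is at the kink where x/5 = y/2, i.e. y = (2/5)·x.
Budget: p_x·x + p_y·(2/5)·x = I, so (5·p_x + 2·p_y)·x = 5·I.
Demand: x*(p_x,p_y,I) = 5·I/(5·p_x + 2·p_y), y* = 2·I/(5·p_x + 2·p_y).
Here 5·1.6 + 2·7 = 22, giving x* = 42.5.
At I' = 514.25: x* = 116.875. Change: 116.875 − 42.5 = 74.375.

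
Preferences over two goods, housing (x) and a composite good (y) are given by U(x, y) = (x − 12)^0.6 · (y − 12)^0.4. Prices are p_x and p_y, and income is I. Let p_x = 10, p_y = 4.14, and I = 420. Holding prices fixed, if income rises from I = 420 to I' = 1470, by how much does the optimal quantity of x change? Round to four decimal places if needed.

This is Cobb-Douglas in (x−12, y−12): tangency gives 0.6·p_y·(y−12) = 0.4·p_x·(x−12).
After buying the subsistence bundle (12, 12), a share 0.6 of the remaining income goes to x: x* = 12 + 0.6·(I − 12p_x − 12p_y)/p_x.
Discretionary income = 420 − 12·10 − 12·4.14 = 250.32; x* = 12 + 0.6·250.32/10 = 27.0192.
At I' = 1470: x* = 90.0192. Change: 90.0192 − 27.0192 = 63.

Δx* = 63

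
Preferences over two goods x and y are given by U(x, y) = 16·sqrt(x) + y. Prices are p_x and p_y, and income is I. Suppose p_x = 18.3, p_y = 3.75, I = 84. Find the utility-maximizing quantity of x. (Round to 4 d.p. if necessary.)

Utility is quasi-linear in y; the FOC for x is 8/√x = p_x/p_y.
Solve: √x = 8·p_y/p_x, so x*(p_x,p_y) = (8·p_y/p_x)², and y* = (I − p_x·x*)/p_y.
Plugging in: x* = (8·3.75/18.3)² = 2.6874.

x* = 2.6874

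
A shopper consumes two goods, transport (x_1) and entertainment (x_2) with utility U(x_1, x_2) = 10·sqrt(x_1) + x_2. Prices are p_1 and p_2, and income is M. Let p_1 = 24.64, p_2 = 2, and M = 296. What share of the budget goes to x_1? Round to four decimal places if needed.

MU_x_1 = 5/√x_1, MU_x_2 = 1. Tangency: 5/√x_1 = p_1/p_2.
Solve: √x_1 = 5·p_2/p_1, so x_1*(p_1,p_2) = (5·p_2/p_1)², and x_2* = (M − p_1·x_1*)/p_2.
Plugging in: x_1* = (5·2/24.64)² = 0.1647, x_2* = 145.9708.
Expenditure on x_1: 24.64·0.1647 = 4.0584; share = 0.0137.

share on x_1 = 0.0137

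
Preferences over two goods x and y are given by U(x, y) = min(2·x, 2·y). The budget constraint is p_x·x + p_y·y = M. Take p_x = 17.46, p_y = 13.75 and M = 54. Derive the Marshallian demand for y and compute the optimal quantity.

y* = 1.7302

Leontief preferences: the optimum is at the kink where x/2 = y/2, i.e. y = x.
Budget: p_x·x + p_y·x = M, so (2·p_x + 2·p_y)·x = 2·M.
Demand: x*(p_x,p_y,M) = 2·M/(2·p_x + 2·p_y), y* = 2·M/(2·p_x + 2·p_y).
Here 2·17.46 + 2·13.75 = 62.42, giving y* = 1.7302.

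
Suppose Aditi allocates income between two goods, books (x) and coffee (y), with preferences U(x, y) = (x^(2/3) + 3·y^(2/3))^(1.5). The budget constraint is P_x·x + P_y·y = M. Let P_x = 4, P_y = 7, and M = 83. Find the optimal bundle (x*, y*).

From the CES first-order condition, (1/3)·(y/x)^(1/3) = P_x/P_y.
Hence y/x = (3·P_x/P_y)^(1/(1/3)), i.e. raised to the 3 power.
Substitute y = (y/x)·x into the budget: x* = M/(P_x + P_y·(y/x)).
Numerically y/x = 5.037901, so x* = 83/(4 + 7·5.037901) = 2.1138 and y* = 5.037901·2.1138 = 10.6492.

x* = 2.1138, y* = 10.6492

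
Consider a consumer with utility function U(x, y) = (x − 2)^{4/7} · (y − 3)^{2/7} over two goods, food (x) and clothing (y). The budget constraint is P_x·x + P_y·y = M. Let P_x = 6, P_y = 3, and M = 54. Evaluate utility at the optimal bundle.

V = 3.0455

Let x' = x−2, y' = y−3. MRS = 2·y'/x' = P_x/P_y.
After buying the subsistence bundle (2, 3), a share 2/3 of the remaining income goes to x: x* = 2 + 2/3·(M − 2P_x − 3P_y)/P_x.
Discretionary income = 54 − 2·6 − 3·3 = 33; x* = 2 + 2/3·33/6 = 5.6667; y* = 3 + 1/3·33/3 = 6.6667.
Utility at the optimum: U(5.6667, 6.6667) = 3.0455.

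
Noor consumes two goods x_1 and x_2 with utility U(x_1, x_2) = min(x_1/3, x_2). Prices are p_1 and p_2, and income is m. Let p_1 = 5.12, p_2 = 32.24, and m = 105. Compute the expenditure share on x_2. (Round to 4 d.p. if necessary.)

share on x_2 = 0.6773

With perfect complements, no substitution: consume in ratio x_1:x_2 = 3:1.
Budget: p_1·x_1 + p_2·(1/3)·x_1 = m, so (3·p_1 + p_2)·x_1 = 3·m.
Demand: x_1*(p_1,p_2,m) = 3·m/(3·p_1 + p_2), x_2* = m/(3·p_1 + p_2).
Here 3·5.12 + 32.24 = 47.6, giving x_1* = 6.6176 and x_2* = 2.2059.
Expenditure on x_2: 32.24·2.2059 = 71.1176; share = 0.6773.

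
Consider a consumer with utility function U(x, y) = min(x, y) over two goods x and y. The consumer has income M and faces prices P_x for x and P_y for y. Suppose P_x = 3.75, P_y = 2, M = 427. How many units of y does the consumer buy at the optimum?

With perfect complements, no substitution: consume in ratio x:y = 1:1.
Budget: P_x·x + P_y·x = M, so (P_x + P_y)·x = M.
Demand: x*(P_x,P_y,M) = M/(P_x + P_y), y* = M/(P_x + P_y).
Here 3.75 + 2 = 5.75, giving y* = 74.2609.

y* = 74.2609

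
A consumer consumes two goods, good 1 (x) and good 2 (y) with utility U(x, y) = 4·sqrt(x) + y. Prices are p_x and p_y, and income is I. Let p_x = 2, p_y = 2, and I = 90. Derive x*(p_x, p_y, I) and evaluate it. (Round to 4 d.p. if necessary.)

x* = 4

Utility is quasi-linear in y; the FOC for x is 2/√x = p_x/p_y.
Solve: √x = 2·p_y/p_x, so x*(p_x,p_y) = (2·p_y/p_x)², and y* = (I − p_x·x*)/p_y.
Plugging in: x* = (2·2/2)² = 4.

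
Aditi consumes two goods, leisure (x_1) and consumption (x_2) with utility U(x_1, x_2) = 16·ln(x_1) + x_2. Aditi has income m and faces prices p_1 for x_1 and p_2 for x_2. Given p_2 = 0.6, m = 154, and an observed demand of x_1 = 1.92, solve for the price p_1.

MU_x_1 = 16/x_1, MU_x_2 = 1. Tangency: 16/x_1 = p_1/p_2.
So x_1*(p_1,p_2) = 16·p_2/p_1, independent of income; and x_2* = (m − 16·p_2)/p_2.
Set x_1* = 1.92 in the demand function and solve for p_1: p_1 = 5.

p_1 = 5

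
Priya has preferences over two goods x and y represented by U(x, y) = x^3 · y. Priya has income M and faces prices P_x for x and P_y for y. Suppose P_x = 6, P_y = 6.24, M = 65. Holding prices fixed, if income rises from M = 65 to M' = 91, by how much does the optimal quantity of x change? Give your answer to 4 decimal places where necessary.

MU_x/MU_y = (3·y)/(x); tangency sets this equal to P_x/P_y.
So 3·P_y·y = P_x·x; combined with the budget, a share 0.75 of income goes to x.
Demand: x*(P_x,P_y,M) = 0.75·M/P_x and y* = 0.25·M/P_y.
At P_x=6, P_y=6.24, M=65: x* = 0.75·65/6 = 8.125.
At M' = 91: x* = 11.375. Change: 11.375 − 8.125 = 3.25.

Δx* = 3.25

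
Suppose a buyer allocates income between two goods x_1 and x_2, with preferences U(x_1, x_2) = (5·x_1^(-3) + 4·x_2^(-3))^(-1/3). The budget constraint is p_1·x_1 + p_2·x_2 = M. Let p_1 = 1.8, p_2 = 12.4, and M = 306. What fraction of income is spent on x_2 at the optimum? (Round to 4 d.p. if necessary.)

share on x_2 = 0.8009

From the CES first-order condition, (5/4)·(x_2/x_1)^(4) = p_1/p_2.
Solve for the ratio: x_2/x_1 = [(4/5)·p_1/p_2]^(0.25).
Substitute x_2 = (x_2/x_1)·x_1 into the budget: x_1* = M/(p_1 + p_2·(x_2/x_1)).
Numerically x_2/x_1 = 0.583761, so x_1* = 306/(1.8 + 12.4·0.583761) = 33.8547 and x_2* = 0.583761·33.8547 = 19.763.
Expenditure on x_2: 12.4·19.763 = 245.0616; share = 0.8009.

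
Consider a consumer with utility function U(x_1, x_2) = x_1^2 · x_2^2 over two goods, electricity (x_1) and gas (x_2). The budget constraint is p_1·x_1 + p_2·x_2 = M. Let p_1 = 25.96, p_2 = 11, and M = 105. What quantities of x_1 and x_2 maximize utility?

x_1* = 2.0223, x_2* = 4.7727

Tangency: MRS = x_2/x_1 = p_1/p_2.
So 2·p_2·x_2 = 2·p_1·x_1; combined with the budget, a share 0.5 of income goes to x_1.
Demand: x_1*(p_1,p_2,M) = 0.5·M/p_1 and x_2* = 0.5·M/p_2.
At p_1=25.96, p_2=11, M=105: x_1* = 0.5·105/25.96 = 2.0223, x_2* = 4.7727.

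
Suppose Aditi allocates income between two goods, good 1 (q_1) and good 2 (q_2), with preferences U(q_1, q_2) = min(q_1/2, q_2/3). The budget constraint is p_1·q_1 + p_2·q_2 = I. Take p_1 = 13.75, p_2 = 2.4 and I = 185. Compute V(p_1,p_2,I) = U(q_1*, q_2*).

V = 5.3314

With perfect complements, no substitution: consume in ratio q_1:q_2 = 2:3.
Budget: p_1·q_1 + p_2·(3/2)·q_1 = I, so (2·p_1 + 3·p_2)·q_1 = 2·I.
Demand: q_1*(p_1,p_2,I) = 2·I/(2·p_1 + 3·p_2), q_2* = 3·I/(2·p_1 + 3·p_2).
Here 2·13.75 + 3·2.4 = 34.7, giving q_1* = 10.6628 and q_2* = 15.9942.
Utility at the optimum: U(10.6628, 15.9942) = 5.3314.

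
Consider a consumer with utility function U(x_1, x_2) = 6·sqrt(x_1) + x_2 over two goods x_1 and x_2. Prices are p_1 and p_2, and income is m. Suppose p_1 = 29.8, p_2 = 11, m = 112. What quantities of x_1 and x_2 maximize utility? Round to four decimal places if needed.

x_1* = 1.2263, x_2* = 6.8597

Set MRS = p_1/p_2: 3·x_1^(−1/2) = p_1/p_2.
Solve: √x_1 = 3·p_2/p_1, so x_1*(p_1,p_2) = (3·p_2/p_1)², and x_2* = (m − p_1·x_1*)/p_2.
Plugging in: x_1* = (3·11/29.8)² = 1.2263, x_2* = 6.8597.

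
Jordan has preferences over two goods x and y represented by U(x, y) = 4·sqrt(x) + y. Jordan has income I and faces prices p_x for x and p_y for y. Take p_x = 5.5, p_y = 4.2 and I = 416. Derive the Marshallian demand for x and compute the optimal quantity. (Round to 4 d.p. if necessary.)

x* = 2.3326

Utility is quasi-linear in y; the FOC for x is 2/√x = p_x/p_y.
Thus x* = (2·p_y/p_x)² — independent of I — with the rest of income spent on y.
Plugging in: x* = (2·4.2/5.5)² = 2.3326.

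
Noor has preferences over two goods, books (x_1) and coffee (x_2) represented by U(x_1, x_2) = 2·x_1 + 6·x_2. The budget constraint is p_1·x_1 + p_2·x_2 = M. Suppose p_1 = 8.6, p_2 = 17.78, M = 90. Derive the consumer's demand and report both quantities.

Linear utility — the consumer picks whichever good has higher MU/price: 2/8.6 = 0.2326 vs 6/17.78 = 0.3375.
x_2 gives more utility per dollar, so spend all income on x_2: x_2* = M/p_2, x_1* = 0.
Numerically: x_1* = 0, x_2* = 5.0619.

x_1* = 0, x_2* = 5.0619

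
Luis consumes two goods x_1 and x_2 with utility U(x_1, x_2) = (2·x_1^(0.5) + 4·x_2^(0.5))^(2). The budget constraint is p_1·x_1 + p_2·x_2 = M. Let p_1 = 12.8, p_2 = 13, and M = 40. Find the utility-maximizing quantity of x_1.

Substitute x_2 = (x_2/x_1)·x_1 into the budget: x_1* = M/(p_1 + p_2·(x_2/x_1)).
Numerically x_2/x_1 = 3.87787, so x_1* = 40/(12.8 + 13·3.87787) = 0.6328.

x_1* = 0.6328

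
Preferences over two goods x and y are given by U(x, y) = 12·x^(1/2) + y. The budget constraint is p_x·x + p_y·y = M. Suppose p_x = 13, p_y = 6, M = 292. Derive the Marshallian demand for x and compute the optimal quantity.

MU_x = 6/√x, MU_y = 1. Tangency: 6/√x = p_x/p_y.
Solve: √x = 6·p_y/p_x, so x*(p_x,p_y) = (6·p_y/p_x)², and y* = (M − p_x·x*)/p_y.
Plugging in: x* = (6·6/13)² = 7.6686.

x* = 7.6686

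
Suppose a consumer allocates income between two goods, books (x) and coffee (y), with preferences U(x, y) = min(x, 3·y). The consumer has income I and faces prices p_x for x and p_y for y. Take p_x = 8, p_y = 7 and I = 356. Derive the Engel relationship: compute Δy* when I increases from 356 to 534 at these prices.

Demand: x*(p_x,p_y,I) = 3·I/(3·p_x + p_y), y* = I/(3·p_x + p_y).
Here 3·8 + 7 = 31, giving y* = 11.4839.
At I' = 534: y* = 17.2258. Change: 17.2258 − 11.4839 = 5.7419.

Δy* = 5.7419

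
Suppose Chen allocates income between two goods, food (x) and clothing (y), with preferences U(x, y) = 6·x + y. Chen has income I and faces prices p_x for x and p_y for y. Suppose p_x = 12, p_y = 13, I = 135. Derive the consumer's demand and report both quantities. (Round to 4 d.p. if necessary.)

x* = 11.25, y* = 0

Linear utility — the consumer picks whichever good has higher MU/price: 6/12 = 0.5 vs 1/13 = 0.0769.
x gives more utility per dollar, so spend all income on x: x* = I/p_x, y* = 0.
Numerically: x* = 11.25, y* = 0.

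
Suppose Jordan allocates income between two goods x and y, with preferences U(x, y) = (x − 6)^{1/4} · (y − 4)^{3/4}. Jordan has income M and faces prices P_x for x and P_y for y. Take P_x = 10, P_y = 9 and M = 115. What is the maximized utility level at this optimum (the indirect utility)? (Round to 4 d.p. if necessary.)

V = 1.1718

This is Cobb-Douglas in (x−6, y−4): tangency gives 0.25·P_y·(y−4) = 0.75·P_x·(x−6).
After buying the subsistence bundle (6, 4), a share 0.25 of the remaining income goes to x: x* = 6 + 0.25·(M − 6P_x − 4P_y)/P_x.
Discretionary income = 115 − 6·10 − 4·9 = 19; x* = 6 + 0.25·19/10 = 6.475; y* = 4 + 0.75·19/9 = 5.5833.
Utility at the optimum: U(6.475, 5.5833) = 1.1718.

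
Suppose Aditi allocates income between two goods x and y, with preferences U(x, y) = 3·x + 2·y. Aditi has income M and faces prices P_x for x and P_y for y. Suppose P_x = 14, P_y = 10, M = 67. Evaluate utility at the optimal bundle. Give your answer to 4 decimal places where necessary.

Perfect substitutes: compare marginal utility per dollar. 3/P_x vs 2/P_y → 0.2143 vs 0.2.
x gives more utility per dollar, so spend all income on x: x* = M/P_x, y* = 0.
Numerically: x* = 4.7857, y* = 0.
Utility at the optimum: U(4.7857, 0) = 14.3571.

V = 14.3571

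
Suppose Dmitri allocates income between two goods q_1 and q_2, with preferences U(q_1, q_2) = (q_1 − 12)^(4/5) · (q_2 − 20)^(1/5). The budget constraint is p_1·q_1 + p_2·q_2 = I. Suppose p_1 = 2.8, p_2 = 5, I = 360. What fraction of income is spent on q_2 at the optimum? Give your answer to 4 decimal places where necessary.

This is Cobb-Douglas in (q_1−12, q_2−20): tangency gives 0.8·p_2·(q_2−20) = 0.2·p_1·(q_1−12).
After buying the subsistence bundle (12, 20), a share 0.8 of the remaining income goes to q_1: q_1* = 12 + 0.8·(I − 12p_1 − 20p_2)/p_1.
Discretionary income = 360 − 12·2.8 − 20·5 = 226.4; q_1* = 12 + 0.8·226.4/2.8 = 76.6857; q_2* = 20 + 0.2·226.4/5 = 29.056.
Expenditure on q_2: 5·29.056 = 145.28; share = 0.4036.

share on q_2 = 0.4036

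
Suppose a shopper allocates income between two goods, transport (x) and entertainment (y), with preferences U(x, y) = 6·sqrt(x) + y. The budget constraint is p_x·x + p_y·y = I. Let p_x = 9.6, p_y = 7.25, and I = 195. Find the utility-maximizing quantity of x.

x* = 5.1331

Set MRS = p_x/p_y: 3·x^(−1/2) = p_x/p_y.
Solve: √x = 3·p_y/p_x, so x*(p_x,p_y) = (3·p_y/p_x)², and y* = (I − p_x·x*)/p_y.
Plugging in: x* = (3·7.25/9.6)² = 5.1331.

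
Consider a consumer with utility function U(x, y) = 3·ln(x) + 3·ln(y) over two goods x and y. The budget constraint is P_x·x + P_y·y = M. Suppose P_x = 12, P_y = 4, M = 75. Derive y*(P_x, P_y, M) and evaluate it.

y* = 9.375

The MRS is y/x. Set MRS = P_x/P_y.
Rearranging, P_y·y = P_x·x. Substituting into the budget gives P_x·x·(1 + 1) = M.
Demand: x*(P_x,P_y,M) = 0.5·M/P_x and y* = 0.5·M/P_y.
At P_x=12, P_y=4, M=75: y* = 0.5·75/4 = 9.375.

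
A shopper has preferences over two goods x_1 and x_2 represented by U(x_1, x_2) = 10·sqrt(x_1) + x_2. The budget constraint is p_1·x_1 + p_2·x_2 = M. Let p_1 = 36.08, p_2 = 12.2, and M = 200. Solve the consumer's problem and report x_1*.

x_1* = 2.8584

MU_x_1 = 5/√x_1, MU_x_2 = 1. Tangency: 5/√x_1 = p_1/p_2.
Thus x_1* = (5·p_2/p_1)² — independent of M — with the rest of income spent on x_2.
Plugging in: x_1* = (5·12.2/36.08)² = 2.8584.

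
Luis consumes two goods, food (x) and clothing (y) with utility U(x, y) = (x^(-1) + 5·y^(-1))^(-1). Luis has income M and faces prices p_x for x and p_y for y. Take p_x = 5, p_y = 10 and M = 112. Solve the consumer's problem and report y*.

y* = 8.5092

MU_x ∝ x^(-2), MU_y ∝ 5·y^(-2), so MRS = (1/5)·(y/x)^(2) = p_x/p_y.
Hence y/x = (5·p_x/p_y)^(1/(2)), i.e. raised to the 0.5 power.
With the ratio pinned down, the budget gives x* = M/(p_x + p_y·(y/x)) and y* = (y/x)·x*.
Numerically y/x = 1.581139, so x* = 112/(5 + 10·1.581139) = 5.3817 and y* = 1.581139·5.3817 = 8.5092.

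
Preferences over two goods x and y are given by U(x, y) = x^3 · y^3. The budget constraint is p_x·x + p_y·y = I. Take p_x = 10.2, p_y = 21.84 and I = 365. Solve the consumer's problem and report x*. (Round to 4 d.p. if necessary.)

Demand: x*(p_x,p_y,I) = 0.5·I/p_x and y* = 0.5·I/p_y.
At p_x=10.2, p_y=21.84, I=365: x* = 0.5·365/10.2 = 17.8922.

x* = 17.8922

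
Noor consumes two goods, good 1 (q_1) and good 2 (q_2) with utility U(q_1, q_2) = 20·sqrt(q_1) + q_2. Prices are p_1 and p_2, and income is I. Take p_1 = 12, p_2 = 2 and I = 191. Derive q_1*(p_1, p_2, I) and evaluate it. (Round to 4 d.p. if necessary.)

q_1* = 2.7778

Set MRS = p_1/p_2: 10·q_1^(−1/2) = p_1/p_2.
Solve: √q_1 = 10·p_2/p_1, so q_1*(p_1,p_2) = (10·p_2/p_1)², and q_2* = (I − p_1·q_1*)/p_2.
Plugging in: q_1* = (10·2/12)² = 2.7778.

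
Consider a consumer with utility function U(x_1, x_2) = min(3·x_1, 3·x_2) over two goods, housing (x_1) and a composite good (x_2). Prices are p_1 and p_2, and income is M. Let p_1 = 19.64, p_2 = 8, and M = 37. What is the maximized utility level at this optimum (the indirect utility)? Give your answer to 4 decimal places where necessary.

V = 4.0159

Leontief preferences: the optimum is at the kink where x_1/3 = x_2/3, i.e. x_2 = x_1.
Budget: p_1·x_1 + p_2·x_1 = M, so (3·p_1 + 3·p_2)·x_1 = 3·M.
Demand: x_1*(p_1,p_2,M) = 3·M/(3·p_1 + 3·p_2), x_2* = 3·M/(3·p_1 + 3·p_2).
Here 3·19.64 + 3·8 = 82.92, giving x_1* = 1.3386 and x_2* = 1.3386.
Utility at the optimum: U(1.3386, 1.3386) = 4.0159.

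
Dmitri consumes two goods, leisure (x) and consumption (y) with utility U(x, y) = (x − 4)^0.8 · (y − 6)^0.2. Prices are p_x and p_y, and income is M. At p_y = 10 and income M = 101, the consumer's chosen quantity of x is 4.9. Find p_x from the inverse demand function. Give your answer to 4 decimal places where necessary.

p_x = 8

This is Cobb-Douglas in (x−4, y−6): tangency gives 0.8·p_y·(y−6) = 0.2·p_x·(x−4).
Substituting into the budget: x* = 4 + 0.8·(M − 4·p_x − 6·p_y)/p_x, and y* = 6 + 0.2·(…)/p_y.
Set x* = 4.9 in the demand function and solve for p_x: p_x = 8.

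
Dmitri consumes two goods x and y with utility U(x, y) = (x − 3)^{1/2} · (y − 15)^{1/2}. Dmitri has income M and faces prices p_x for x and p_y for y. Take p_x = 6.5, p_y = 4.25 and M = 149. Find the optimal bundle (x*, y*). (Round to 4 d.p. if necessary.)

x* = 8.0577, y* = 22.7353

MRS = (y−15)/(x−3). Tangency with p_x/p_y gives y−15 = (p_x/p_y)·(x−3).
Substituting into the budget: x* = 3 + 0.5·(M − 3·p_x − 15·p_y)/p_x, and y* = 15 + 0.5·(…)/p_y.
Discretionary income = 149 − 3·6.5 − 15·4.25 = 65.75; x* = 3 + 0.5·65.75/6.5 = 8.0577; y* = 15 + 0.5·65.75/4.25 = 22.7353.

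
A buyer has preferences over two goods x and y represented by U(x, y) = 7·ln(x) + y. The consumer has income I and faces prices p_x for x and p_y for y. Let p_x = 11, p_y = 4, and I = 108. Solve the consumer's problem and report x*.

x* = 2.5455

Set MRS = p_x/p_y: (7/x)/1 = p_x/p_y.
So x*(p_x,p_y) = 7·p_y/p_x, independent of income; and y* = (I − 7·p_y)/p_y.
At the given prices: x* = 7·4/11 = 2.5455.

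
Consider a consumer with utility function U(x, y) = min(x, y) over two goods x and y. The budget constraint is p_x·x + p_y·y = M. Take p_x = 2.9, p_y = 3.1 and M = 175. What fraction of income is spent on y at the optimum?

share on y = 0.5167

Leontief preferences: the optimum is at the kink where x/1 = y/1, i.e. y = x.
Budget: p_x·x + p_y·x = M, so (p_x + p_y)·x = M.
Demand: x*(p_x,p_y,M) = M/(p_x + p_y), y* = M/(p_x + p_y).
Here 2.9 + 3.1 = 6, giving x* = 29.1667 and y* = 29.1667.
Expenditure on y: 3.1·29.1667 = 90.4167; share = 0.5167.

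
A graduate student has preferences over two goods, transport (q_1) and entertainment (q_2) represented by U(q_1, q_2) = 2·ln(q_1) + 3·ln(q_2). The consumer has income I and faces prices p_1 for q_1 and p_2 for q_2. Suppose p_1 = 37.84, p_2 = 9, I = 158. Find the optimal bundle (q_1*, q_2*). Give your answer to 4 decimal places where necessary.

MU_q_1/MU_q_2 = (2·q_2)/(3·q_1); tangency sets this equal to p_1/p_2.
So 2·p_2·q_2 = 3·p_1·q_1; combined with the budget, a share 0.4 of income goes to q_1.
Demand: q_1*(p_1,p_2,I) = 0.4·I/p_1 and q_2* = 0.6·I/p_2.
At p_1=37.84, p_2=9, I=158: q_1* = 0.4·158/37.84 = 1.6702, q_2* = 10.5333.

q_1* = 1.6702, q_2* = 10.5333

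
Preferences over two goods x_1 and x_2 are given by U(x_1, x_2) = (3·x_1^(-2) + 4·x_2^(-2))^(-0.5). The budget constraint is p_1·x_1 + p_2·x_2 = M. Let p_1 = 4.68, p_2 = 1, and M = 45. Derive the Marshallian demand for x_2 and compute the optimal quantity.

MRS = MU_x_1/MU_x_2 = (3/4)·(x_2/x_1)^(3). Set equal to p_1/p_2.
Solve for the ratio: x_2/x_1 = [(4/3)·p_1/p_2]^(1/3).
Substitute x_2 = (x_2/x_1)·x_1 into the budget: x_1* = M/(p_1 + p_2·(x_2/x_1)).
Numerically x_2/x_1 = 1.841033, so x_1* = 45/(4.68 + 1·1.841033) = 6.9007 and x_2* = 1.841033·6.9007 = 12.7045.

x_2* = 12.7045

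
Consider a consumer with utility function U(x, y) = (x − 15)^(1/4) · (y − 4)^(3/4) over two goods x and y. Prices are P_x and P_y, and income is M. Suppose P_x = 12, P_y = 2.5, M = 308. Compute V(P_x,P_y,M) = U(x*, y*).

V = 18.1724

Substituting into the budget: x* = 15 + 0.25·(M − 15·P_x − 4·P_y)/P_x, and y* = 4 + 0.75·(…)/P_y.
Discretionary income = 308 − 15·12 − 4·2.5 = 118; x* = 15 + 0.25·118/12 = 17.4583; y* = 4 + 0.75·118/2.5 = 39.4.
Utility at the optimum: U(17.4583, 39.4) = 18.1724.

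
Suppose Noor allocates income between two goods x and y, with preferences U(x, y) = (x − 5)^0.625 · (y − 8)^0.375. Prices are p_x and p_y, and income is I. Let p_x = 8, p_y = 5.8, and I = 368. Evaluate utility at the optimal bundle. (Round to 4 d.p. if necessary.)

Let x' = x−5, y' = y−8. MRS = (5/3)·y'/x' = p_x/p_y.
After buying the subsistence bundle (5, 8), a share 0.625 of the remaining income goes to x: x* = 5 + 0.625·(I − 5p_x − 8p_y)/p_x.
Discretionary income = 368 − 5·8 − 8·5.8 = 281.6; x* = 5 + 0.625·281.6/8 = 27; y* = 8 + 0.375·281.6/5.8 = 26.2069.
Utility at the optimum: U(27, 26.2069) = 20.4929.

V = 20.4929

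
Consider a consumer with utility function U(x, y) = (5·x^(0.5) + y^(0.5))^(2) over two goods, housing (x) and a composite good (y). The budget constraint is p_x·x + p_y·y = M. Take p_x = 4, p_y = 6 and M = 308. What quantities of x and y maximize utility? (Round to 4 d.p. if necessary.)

x* = 75, y* = 1.3333

MU_x ∝ 5·x^(-0.5), MU_y ∝ y^(-0.5), so MRS = 5·(y/x)^(0.5) = p_x/p_y.
Hence y/x = ((1/5)·p_x/p_y)^(1/(0.5)), i.e. raised to the 2 power.
Substitute y = (y/x)·x into the budget: x* = M/(p_x + p_y·(y/x)).
Numerically y/x = 0.017778, so x* = 308/(4 + 6·0.017778) = 75 and y* = 0.017778·75 = 1.3333.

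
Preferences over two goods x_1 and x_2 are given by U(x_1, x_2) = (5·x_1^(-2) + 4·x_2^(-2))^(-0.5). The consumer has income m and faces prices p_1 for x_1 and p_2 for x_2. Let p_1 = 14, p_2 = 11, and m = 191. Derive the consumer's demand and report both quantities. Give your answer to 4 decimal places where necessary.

x_1* = 7.6198, x_2* = 7.6657

MU_x_1 ∝ 5·x_1^(-3), MU_x_2 ∝ 4·x_2^(-3), so MRS = (5/4)·(x_2/x_1)^(3) = p_1/p_2.
Solve for the ratio: x_2/x_1 = [(4/5)·p_1/p_2]^(1/3).
Substitute x_2 = (x_2/x_1)·x_1 into the budget: x_1* = m/(p_1 + p_2·(x_2/x_1)).
Numerically x_2/x_1 = 1.006024, so x_1* = 191/(14 + 11·1.006024) = 7.6198 and x_2* = 1.006024·7.6198 = 7.6657.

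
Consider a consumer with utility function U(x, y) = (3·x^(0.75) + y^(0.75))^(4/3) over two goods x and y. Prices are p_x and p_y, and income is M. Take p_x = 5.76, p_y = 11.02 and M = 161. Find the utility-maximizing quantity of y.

MU_x ∝ 3·x^(-0.25), MU_y ∝ y^(-0.25), so MRS = 3·(y/x)^(0.25) = p_x/p_y.
Solve for the ratio: y/x = [(1/3)·p_x/p_y]^(4).
Substitute y = (y/x)·x into the budget: x* = M/(p_x + p_y·(y/x)).
Numerically y/x = 0.000921, so x* = 161/(5.76 + 11.02·0.000921) = 27.9022 and y* = 0.000921·27.9022 = 0.0257.

y* = 0.0257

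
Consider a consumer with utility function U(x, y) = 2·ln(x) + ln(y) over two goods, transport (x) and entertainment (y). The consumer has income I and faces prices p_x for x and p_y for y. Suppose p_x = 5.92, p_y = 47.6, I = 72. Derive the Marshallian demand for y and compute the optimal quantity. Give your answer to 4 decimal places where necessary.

Tangency: MRS = 2·y/x = p_x/p_y.
So 2·p_y·y = p_x·x; combined with the budget, a share 2/3 of income goes to x.
Demand: x*(p_x,p_y,I) = 2/3·I/p_x and y* = 1/3·I/p_y.
At p_x=5.92, p_y=47.6, I=72: y* = 1/3·72/47.6 = 0.5042.

y* = 0.5042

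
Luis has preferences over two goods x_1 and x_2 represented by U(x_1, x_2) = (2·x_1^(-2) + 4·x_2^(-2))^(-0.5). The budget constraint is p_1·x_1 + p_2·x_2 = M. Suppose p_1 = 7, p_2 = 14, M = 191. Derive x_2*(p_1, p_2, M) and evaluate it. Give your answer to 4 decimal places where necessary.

With the ratio pinned down, the budget gives x_1* = M/(p_1 + p_2·(x_2/x_1)) and x_2* = (x_2/x_1)·x_1*.
Numerically x_2/x_1 = 1, so x_1* = 191/(7 + 14·1) = 9.0952 and x_2* = 1·9.0952 = 9.0952.

x_2* = 9.0952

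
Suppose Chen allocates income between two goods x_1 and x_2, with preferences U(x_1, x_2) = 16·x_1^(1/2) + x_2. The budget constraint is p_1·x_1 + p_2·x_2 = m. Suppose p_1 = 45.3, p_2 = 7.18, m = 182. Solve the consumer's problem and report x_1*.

Utility is quasi-linear in x_2; the FOC for x_1 is 8/√x_1 = p_1/p_2.
Solve: √x_1 = 8·p_2/p_1, so x_1*(p_1,p_2) = (8·p_2/p_1)², and x_2* = (m − p_1·x_1*)/p_2.
Plugging in: x_1* = (8·7.18/45.3)² = 1.6078.

x_1* = 1.6078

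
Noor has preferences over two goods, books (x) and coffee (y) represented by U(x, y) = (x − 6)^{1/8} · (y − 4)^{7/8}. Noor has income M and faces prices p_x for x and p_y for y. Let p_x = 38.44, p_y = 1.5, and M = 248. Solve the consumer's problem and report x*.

x* = 6.0369

MRS = (1/7)·(y−4)/(x−6). Tangency with p_x/p_y gives y−4 = 7·(p_x/p_y)·(x−6).
Substituting into the budget: x* = 6 + 0.125·(M − 6·p_x − 4·p_y)/p_x, and y* = 4 + 0.875·(…)/p_y.
Discretionary income = 248 − 6·38.44 − 4·1.5 = 11.36; x* = 6 + 0.125·11.36/38.44 = 6.0369.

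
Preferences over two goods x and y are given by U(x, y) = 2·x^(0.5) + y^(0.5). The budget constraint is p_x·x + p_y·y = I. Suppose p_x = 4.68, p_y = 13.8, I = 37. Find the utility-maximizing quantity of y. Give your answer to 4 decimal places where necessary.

y* = 0.2095

MRS = MU_x/MU_y = 2·(y/x)^(0.5). Set equal to p_x/p_y.
Solve for the ratio: y/x = [(1/2)·p_x/p_y]^(2).
Substitute y = (y/x)·x into the budget: x* = I/(p_x + p_y·(y/x)).
Numerically y/x = 0.028752, so x* = 37/(4.68 + 13.8·0.028752) = 7.2881 and y* = 0.028752·7.2881 = 0.2095.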